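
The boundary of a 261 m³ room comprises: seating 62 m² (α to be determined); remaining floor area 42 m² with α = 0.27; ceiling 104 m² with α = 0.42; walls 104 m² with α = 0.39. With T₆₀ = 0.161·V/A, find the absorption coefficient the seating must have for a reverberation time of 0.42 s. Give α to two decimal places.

A = 0.161·V/T₆₀ = 0.161·261/0.42 = 100.05 m² sabins.
Absorption from the other surfaces = 42·0.27 + 104·0.42 + 104·0.39 = 95.58 m², so the seating must supply 4.47 m² over 62 m².
α = 4.47/62 = 0.072.

0.07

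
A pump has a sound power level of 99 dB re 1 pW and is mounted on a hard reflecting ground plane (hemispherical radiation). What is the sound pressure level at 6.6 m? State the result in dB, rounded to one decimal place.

74.6 dB

Free-field hemispherical radiation: L_p = L_w − 10·log₁₀(2π·r²), r = 6.6 m.
2π·r² = 273.7 m², 10·log₁₀ of that is 24.373 dB.
L_p = 99 − 24.373 = 74.63 dB.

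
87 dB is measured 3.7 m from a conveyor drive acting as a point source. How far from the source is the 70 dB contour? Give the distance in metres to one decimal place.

The 17.0 dB drop corresponds to a distance ratio of 10^(17.0/20) for a point source.
r₂ = 3.7·10^((87−70)/20) = 3.7·10^(17.0/20) = 26.19 m.

26.2 m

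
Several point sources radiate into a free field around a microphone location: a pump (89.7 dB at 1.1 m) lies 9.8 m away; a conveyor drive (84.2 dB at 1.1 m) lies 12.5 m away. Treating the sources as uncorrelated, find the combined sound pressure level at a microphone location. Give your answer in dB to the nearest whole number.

71 dB

First find each source's level at the receiver (point-source: −20·log₁₀(r/r_ref)), then combine on an intensity basis.
pump: 89.7 − 20·log₁₀(9.8/1.1) = 89.7 − 19.00 = 70.70 dB.
conveyor drive: 84.2 − 20·log₁₀(12.5/1.1) = 84.2 − 21.11 = 63.09 dB.
Σ 10^(L/10) = 1.379e+07 → L_total = 10·log₁₀(1.379e+07) = 71.40 dB.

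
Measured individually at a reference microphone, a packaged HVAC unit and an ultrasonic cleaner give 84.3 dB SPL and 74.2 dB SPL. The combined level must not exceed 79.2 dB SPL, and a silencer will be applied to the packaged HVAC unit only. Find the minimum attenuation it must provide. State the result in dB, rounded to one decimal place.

6.8 dB

Fixed contribution from the other source: Σ 10^(L/10) = 10^(74.2/10) = 2.630e+07 (74.20 dB SPL).
The limit corresponds to 10^(79.2/10) = 8.318e+07; subtracting the fixed part leaves 5.687e+07 for the packaged HVAC unit, i.e. 77.55 dB SPL.
So the packaged HVAC unit must be reduced from 84.3 to 77.55 dB SPL: IL = 6.75 dB.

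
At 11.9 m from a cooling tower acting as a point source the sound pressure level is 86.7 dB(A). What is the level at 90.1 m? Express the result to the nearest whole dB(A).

69 dB(A)

Spherical spreading from a point source gives a 20·log₁₀(r₂/r₁) drop.
L₂ = 86.7 − 20·log₁₀(90.1/11.9) = 86.7 − 17.584 = 69.12 dB(A).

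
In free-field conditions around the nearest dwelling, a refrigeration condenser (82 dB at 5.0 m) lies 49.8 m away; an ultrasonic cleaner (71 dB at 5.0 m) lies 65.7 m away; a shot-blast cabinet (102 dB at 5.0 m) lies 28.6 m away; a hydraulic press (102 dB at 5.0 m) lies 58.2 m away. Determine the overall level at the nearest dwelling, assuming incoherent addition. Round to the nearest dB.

Apply inverse-square spreading to bring every level to the receiver, then sum 10^(L/10).
refrigeration condenser: 82 − 20·log₁₀(49.8/5.0) = 82 − 19.97 = 62.03 dB.
ultrasonic cleaner: 71 − 20·log₁₀(65.7/5.0) = 71 − 22.37 = 48.63 dB.
shot-blast cabinet: 102 − 20·log₁₀(28.6/5.0) = 102 − 15.15 = 86.85 dB.
hydraulic press: 102 − 20·log₁₀(58.2/5.0) = 102 − 21.32 = 80.68 dB.
Σ 10^(L/10) = 6.031e+08 → L_total = 10·log₁₀(6.031e+08) = 87.80 dB.

88 dB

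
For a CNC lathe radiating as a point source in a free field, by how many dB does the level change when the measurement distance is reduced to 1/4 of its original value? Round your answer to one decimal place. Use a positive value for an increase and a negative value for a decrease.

A point source loses 6 dB per doubling of distance; generally ΔL = −20·log₁₀(r₂/r₁).
ΔL = −20·log₁₀(0.25) = +12.04 dB.

+12.0 dB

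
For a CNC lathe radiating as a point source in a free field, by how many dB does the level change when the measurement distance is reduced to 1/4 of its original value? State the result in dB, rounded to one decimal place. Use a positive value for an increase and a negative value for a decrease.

+12.0 dB

A point source loses 6 dB per doubling of distance; generally ΔL = −20·log₁₀(r₂/r₁).
ΔL = −20·log₁₀(0.25) = +12.04 dB.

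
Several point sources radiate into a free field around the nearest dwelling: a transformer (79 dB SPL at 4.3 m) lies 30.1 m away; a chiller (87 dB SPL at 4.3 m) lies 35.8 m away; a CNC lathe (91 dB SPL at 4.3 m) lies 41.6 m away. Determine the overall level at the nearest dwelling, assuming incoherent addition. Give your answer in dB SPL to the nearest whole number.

73 dB SPL

First find each source's level at the receiver (point-source: −20·log₁₀(r/r_ref)), then combine on an intensity basis.
transformer: 79 − 20·log₁₀(30.1/4.3) = 79 − 16.90 = 62.10 dB SPL.
chiller: 87 − 20·log₁₀(35.8/4.3) = 87 − 18.41 = 68.59 dB SPL.
CNC lathe: 91 − 20·log₁₀(41.6/4.3) = 91 − 19.71 = 71.29 dB SPL.
Σ 10^(L/10) = 2.230e+07 → L_total = 10·log₁₀(2.230e+07) = 73.48 dB SPL.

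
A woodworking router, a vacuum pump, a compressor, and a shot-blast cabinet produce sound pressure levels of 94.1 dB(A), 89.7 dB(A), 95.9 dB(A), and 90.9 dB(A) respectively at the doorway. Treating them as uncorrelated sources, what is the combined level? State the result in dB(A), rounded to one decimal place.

99.4 dB(A)

For uncorrelated sources the intensities add, so convert each level to linear form, sum, and take 10·log₁₀ of the total.
Σ 10^(L/10) = 10^(94.1/10) + 10^(89.7/10) + 10^(95.9/10) + 10^(90.9/10) = 8.624e+09.
L_total = 10·log₁₀(8.624e+09) = 99.36 dB(A).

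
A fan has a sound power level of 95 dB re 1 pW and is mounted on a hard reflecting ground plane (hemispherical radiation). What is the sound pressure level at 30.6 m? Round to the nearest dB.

57 dB

Free-field hemispherical radiation: L_p = L_w − 10·log₁₀(2π·r²), r = 30.6 m.
2π·r² = 5883 m², 10·log₁₀ of that is 37.696 dB.
L_p = 95 − 37.696 = 57.30 dB.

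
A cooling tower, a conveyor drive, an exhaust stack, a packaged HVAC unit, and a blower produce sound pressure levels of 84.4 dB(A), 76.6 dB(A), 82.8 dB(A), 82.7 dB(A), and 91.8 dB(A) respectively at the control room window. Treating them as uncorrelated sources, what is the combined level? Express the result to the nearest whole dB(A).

93 dB(A)

For uncorrelated sources the intensities add, so convert each level to linear form, sum, and take 10·log₁₀ of the total.
Σ 10^(L/10) = 10^(84.4/10) + 10^(76.6/10) + 10^(82.8/10) + 10^(82.7/10) + 10^(91.8/10) = 2.211e+09.
L_total = 10·log₁₀(2.211e+09) = 93.45 dB(A).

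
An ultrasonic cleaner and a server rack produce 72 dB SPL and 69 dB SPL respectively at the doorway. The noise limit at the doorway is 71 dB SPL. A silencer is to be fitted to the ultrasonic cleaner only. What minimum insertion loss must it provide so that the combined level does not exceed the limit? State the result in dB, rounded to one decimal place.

5.3 dB

Everything except the ultrasonic cleaner sums to 10^(69/10) = 7.943e+06 in linear terms, 69.00 dB SPL.
To meet 71 dB SPL overall, the treated ultrasonic cleaner may contribute at most 10^(71/10) − 7.943e+06 = 4.646e+06, i.e. 66.67 dB SPL.
Required insertion loss = 72 − 66.67 = 5.33 dB.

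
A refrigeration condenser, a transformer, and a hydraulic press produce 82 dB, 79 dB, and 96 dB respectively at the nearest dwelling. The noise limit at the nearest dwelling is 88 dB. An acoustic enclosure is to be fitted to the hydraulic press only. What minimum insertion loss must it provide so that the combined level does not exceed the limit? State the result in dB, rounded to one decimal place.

The untreated sources together contribute 10^(82/10) + 10^(79/10) = 2.379e+08, i.e. 83.76 dB.
The limit corresponds to 10^(88/10) = 6.310e+08; subtracting the fixed part leaves 3.930e+08 for the hydraulic press, i.e. 85.94 dB.
Required insertion loss = 96 − 85.94 = 10.06 dB.

10.1 dB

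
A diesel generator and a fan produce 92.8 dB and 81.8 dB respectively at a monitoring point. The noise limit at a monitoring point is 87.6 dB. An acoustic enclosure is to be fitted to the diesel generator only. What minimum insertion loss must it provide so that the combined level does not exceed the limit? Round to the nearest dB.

7 dB

Fixed contribution from the other source: Σ 10^(L/10) = 10^(81.8/10) = 1.514e+08 (81.80 dB).
The limit corresponds to 10^(87.6/10) = 5.754e+08; subtracting the fixed part leaves 4.241e+08 for the diesel generator, i.e. 86.27 dB.
So the diesel generator must be reduced from 92.8 to 86.27 dB: IL = 6.53 dB.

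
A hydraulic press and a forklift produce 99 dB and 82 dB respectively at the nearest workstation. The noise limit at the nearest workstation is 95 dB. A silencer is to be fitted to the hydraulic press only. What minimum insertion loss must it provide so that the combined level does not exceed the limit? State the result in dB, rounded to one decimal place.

4.2 dB

The untreated sources together contribute 10^(82/10) = 1.585e+08, i.e. 82.00 dB.
The limit corresponds to 10^(95/10) = 3.162e+09; subtracting the fixed part leaves 3.004e+09 for the hydraulic press, i.e. 94.78 dB.
Required insertion loss = 99 − 94.78 = 4.22 dB.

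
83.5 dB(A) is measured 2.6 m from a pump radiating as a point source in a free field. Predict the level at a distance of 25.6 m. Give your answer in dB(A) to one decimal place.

63.6 dB(A)

Point-source attenuation: ΔL = 20·log₁₀(r₂/r₁) = 20·log₁₀(25.6/2.6) = 19.865 dB.
L₂ = 83.5 − 20·log₁₀(25.6/2.6) = 83.5 − 19.865 = 63.63 dB(A).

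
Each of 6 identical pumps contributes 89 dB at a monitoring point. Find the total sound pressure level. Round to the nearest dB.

97 dB

With 6 equal, uncorrelated contributions the intensity is 6× that of one unit, giving a rise of 10·log₁₀ 6.
L_total = 89 + 10·log₁₀(6) = 89 + 7.782 = 96.78 dB.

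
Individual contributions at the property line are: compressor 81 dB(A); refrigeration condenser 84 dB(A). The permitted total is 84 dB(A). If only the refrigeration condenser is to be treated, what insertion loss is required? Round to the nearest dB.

The untreated sources together contribute 10^(81/10) = 1.259e+08, i.e. 81.00 dB(A).
The limit corresponds to 10^(84/10) = 2.512e+08; subtracting the fixed part leaves 1.253e+08 for the refrigeration condenser, i.e. 80.98 dB(A).
So the refrigeration condenser must be reduced from 84 to 80.98 dB(A): IL = 3.02 dB.

3 dB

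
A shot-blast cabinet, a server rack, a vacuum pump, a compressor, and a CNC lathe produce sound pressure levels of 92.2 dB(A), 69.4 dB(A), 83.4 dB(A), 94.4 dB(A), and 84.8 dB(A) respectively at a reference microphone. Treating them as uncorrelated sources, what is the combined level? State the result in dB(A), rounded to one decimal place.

For uncorrelated sources the intensities add, so convert each level to linear form, sum, and take 10·log₁₀ of the total.
Σ 10^(L/10) = 10^(92.2/10) + 10^(69.4/10) + 10^(83.4/10) + 10^(94.4/10) + 10^(84.8/10) = 4.943e+09.
L_total = 10·log₁₀(4.943e+09) = 96.94 dB(A).

96.9 dB(A)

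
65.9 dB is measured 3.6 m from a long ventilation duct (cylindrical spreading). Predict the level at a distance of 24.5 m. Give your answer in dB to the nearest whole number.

For a line source, L₂ = L₁ − 10·log₁₀(r₂/r₁).
L₂ = 65.9 − 10·log₁₀(24.5/3.6) = 65.9 − 8.329 = 57.57 dB.

58 dB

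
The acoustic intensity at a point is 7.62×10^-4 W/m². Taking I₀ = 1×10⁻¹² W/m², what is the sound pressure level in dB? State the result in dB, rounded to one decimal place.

I/I₀ = 7.62×10^-4/10⁻¹² = 7.62×10^8, and L = 10·log₁₀(I/I₀).
L = 10·(0.8820 + 8) = 88.82 dB.

88.8 dB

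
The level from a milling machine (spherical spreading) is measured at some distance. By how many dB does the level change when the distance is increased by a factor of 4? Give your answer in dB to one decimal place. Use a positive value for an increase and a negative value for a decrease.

-12.0 dB

With spherical spreading the level changes by −20·log₁₀(r₂/r₁).
ΔL = −20·log₁₀(4) = -12.04 dB.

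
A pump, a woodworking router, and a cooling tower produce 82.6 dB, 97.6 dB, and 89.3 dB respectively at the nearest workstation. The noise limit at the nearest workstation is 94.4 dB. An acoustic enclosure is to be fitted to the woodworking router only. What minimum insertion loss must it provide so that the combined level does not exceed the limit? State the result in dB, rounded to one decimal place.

The untreated sources together contribute 10^(82.6/10) + 10^(89.3/10) = 1.033e+09, i.e. 90.14 dB.
To meet 94.4 dB overall, the treated woodworking router may contribute at most 10^(94.4/10) − 1.033e+09 = 1.721e+09, i.e. 92.36 dB.
So the woodworking router must be reduced from 97.6 to 92.36 dB: IL = 5.24 dB.

5.2 dB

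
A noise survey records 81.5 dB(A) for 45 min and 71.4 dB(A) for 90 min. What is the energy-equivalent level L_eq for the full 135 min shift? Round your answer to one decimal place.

Weight each interval's intensity by its duration and average over T = 135 min:
Σ tᵢ·10^(Lᵢ/10) = 45·10^(81.5/10) + 90·10^(71.4/10) = 7.599e+09.
L_eq = 10·log₁₀(7.599e+09/135) = 77.50 dB(A).

77.5 dB(A)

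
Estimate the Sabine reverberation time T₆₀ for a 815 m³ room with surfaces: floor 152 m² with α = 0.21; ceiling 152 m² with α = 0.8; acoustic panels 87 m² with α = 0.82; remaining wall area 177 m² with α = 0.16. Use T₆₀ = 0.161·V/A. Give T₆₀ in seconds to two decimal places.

Total absorption A = 152·0.21 + 152·0.8 + 87·0.82 + 177·0.16 = 253.18 m² sabins.
T₆₀ = 0.161·V/A = 0.161·815/253.18 = 0.518 s.

0.52 s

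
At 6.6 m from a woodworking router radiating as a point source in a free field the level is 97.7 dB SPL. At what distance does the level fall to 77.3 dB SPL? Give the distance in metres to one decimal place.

For a point source L₁ − L₂ = 20·log₁₀(r₂/r₁), so r₂ = r₁·10^((L₁−L₂)/20).
r₂ = 6.6·10^((97.7−77.3)/20) = 6.6·10^(20.4/20) = 69.11 m.

69.1 m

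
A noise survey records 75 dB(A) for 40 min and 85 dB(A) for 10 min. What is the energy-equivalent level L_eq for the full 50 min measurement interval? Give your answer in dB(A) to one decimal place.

L_eq = 10·log₁₀[(1/T)·Σ tᵢ·10^(Lᵢ/10)] with T = 50 min.
Σ tᵢ·10^(Lᵢ/10) = 40·10^(75/10) + 10·10^(85/10) = 4.427e+09.
L_eq = 10·log₁₀(4.427e+09/50) = 79.47 dB(A).

79.5 dB(A)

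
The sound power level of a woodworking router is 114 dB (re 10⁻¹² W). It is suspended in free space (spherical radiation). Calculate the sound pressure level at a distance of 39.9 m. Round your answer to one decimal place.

The power spreads over a sphere of area 4π·r², so L_p = L_w − 10·log₁₀(4π·r²).
4π·r² = 2.001e+04 m², 10·log₁₀ of that is 43.012 dB.
L_p = 114 − 43.012 = 70.99 dB.

71.0 dB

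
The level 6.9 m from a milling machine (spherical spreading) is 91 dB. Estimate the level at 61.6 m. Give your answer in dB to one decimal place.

72.0 dB

Point-source attenuation: ΔL = 20·log₁₀(r₂/r₁) = 20·log₁₀(61.6/6.9) = 19.015 dB.
L₂ = 91 − 20·log₁₀(61.6/6.9) = 91 − 19.015 = 71.99 dB.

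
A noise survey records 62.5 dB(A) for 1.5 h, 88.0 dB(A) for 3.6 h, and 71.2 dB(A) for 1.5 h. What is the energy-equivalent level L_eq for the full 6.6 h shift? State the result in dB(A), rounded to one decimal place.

Weight each interval's intensity by its duration and average over T = 6.6 h:
Σ tᵢ·10^(Lᵢ/10) = 1.5·10^(62.5/10) + 3.6·10^(88.0/10) + 1.5·10^(71.2/10) = 2.294e+09.
L_eq = 10·log₁₀(2.294e+09/6.6) = 85.41 dB(A).

85.4 dB(A)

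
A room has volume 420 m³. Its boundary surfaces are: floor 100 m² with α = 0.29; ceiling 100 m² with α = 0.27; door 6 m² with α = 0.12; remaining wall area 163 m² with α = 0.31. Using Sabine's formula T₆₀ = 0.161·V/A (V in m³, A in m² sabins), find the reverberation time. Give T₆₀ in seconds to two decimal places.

Summing Sᵢαᵢ: 100·0.29 + 100·0.27 + 6·0.12 + 163·0.31 = 107.25 m².
T₆₀ = 0.161·V/A = 0.161·420/107.25 = 0.630 s.

0.63 s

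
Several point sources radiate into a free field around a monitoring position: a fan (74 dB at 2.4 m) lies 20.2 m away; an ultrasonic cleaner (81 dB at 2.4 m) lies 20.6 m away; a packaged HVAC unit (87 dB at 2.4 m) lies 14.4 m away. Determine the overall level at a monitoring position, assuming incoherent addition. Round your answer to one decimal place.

72.0 dB

First find each source's level at the receiver (point-source: −20·log₁₀(r/r_ref)), then combine on an intensity basis.
fan: 74 − 20·log₁₀(20.2/2.4) = 74 − 18.50 = 55.50 dB.
ultrasonic cleaner: 81 − 20·log₁₀(20.6/2.4) = 81 − 18.67 = 62.33 dB.
packaged HVAC unit: 87 − 20·log₁₀(14.4/2.4) = 87 − 15.56 = 71.44 dB.
Σ 10^(L/10) = 1.599e+07 → L_total = 10·log₁₀(1.599e+07) = 72.04 dB.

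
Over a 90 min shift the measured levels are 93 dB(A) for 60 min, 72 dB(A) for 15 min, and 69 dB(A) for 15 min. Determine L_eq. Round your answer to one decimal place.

L_eq = 10·log₁₀[(1/T)·Σ tᵢ·10^(Lᵢ/10)] with T = 90 min.
Σ tᵢ·10^(Lᵢ/10) = 60·10^(93/10) + 15·10^(72/10) + 15·10^(69/10) = 1.201e+11.
L_eq = 10·log₁₀(1.201e+11/90) = 91.25 dB(A).

91.3 dB(A)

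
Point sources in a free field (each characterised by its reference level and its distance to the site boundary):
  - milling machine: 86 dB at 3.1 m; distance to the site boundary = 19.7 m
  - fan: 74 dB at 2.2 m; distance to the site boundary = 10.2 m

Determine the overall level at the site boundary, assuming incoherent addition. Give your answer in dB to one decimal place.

70.4 dB

Propagate each source to the receiver with L = L_ref − 20·log₁₀(r/r_ref), then add intensities.
milling machine: 86 − 20·log₁₀(19.7/3.1) = 86 − 16.06 = 69.94 dB.
fan: 74 − 20·log₁₀(10.2/2.2) = 74 − 13.32 = 60.68 dB.
Σ 10^(L/10) = 1.103e+07 → L_total = 10·log₁₀(1.103e+07) = 70.42 dB.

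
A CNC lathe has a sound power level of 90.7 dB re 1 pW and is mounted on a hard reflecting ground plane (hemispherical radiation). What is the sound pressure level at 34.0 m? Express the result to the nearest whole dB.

52 dB

Free-field hemispherical radiation: L_p = L_w − 10·log₁₀(2π·r²), r = 34.0 m.
2π·r² = 7263 m², 10·log₁₀ of that is 38.611 dB.
L_p = 90.7 − 38.611 = 52.09 dB.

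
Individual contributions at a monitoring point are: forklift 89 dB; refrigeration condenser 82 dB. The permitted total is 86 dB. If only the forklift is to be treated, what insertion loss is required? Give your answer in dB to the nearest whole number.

Fixed contribution from the other source: Σ 10^(L/10) = 10^(82/10) = 1.585e+08 (82.00 dB).
To meet 86 dB overall, the treated forklift may contribute at most 10^(86/10) − 1.585e+08 = 2.396e+08, i.e. 83.80 dB.
So the forklift must be reduced from 89 to 83.80 dB: IL = 5.20 dB.

5 dB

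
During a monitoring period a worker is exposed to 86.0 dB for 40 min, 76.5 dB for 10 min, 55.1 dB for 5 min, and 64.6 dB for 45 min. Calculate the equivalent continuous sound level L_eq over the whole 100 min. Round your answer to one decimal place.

L_eq = 10·log₁₀[(1/T)·Σ tᵢ·10^(Lᵢ/10)] with T = 100 min.
Σ tᵢ·10^(Lᵢ/10) = 40·10^(86.0/10) + 10·10^(76.5/10) + 5·10^(55.1/10) + 45·10^(64.6/10) = 1.650e+10.
L_eq = 10·log₁₀(1.650e+10/100) = 82.18 dB.

82.2 dB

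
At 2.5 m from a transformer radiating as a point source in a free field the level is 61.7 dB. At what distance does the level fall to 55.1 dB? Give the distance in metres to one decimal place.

5.3 m

The 6.6 dB drop corresponds to a distance ratio of 10^(6.6/20) for a point source.
r₂ = 2.5·10^((61.7−55.1)/20) = 2.5·10^(6.6/20) = 5.34 m.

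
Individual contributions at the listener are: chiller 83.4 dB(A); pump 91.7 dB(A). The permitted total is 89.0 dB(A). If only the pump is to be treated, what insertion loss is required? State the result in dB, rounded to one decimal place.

4.1 dB

Everything except the pump sums to 10^(83.4/10) = 2.188e+08 in linear terms, 83.40 dB(A).
To meet 89.0 dB(A) overall, the treated pump may contribute at most 10^(89.0/10) − 2.188e+08 = 5.756e+08, i.e. 87.60 dB(A).
So the pump must be reduced from 91.7 to 87.60 dB(A): IL = 4.10 dB.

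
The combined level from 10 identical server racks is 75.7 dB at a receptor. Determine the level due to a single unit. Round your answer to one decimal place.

65.7 dB

For N identical incoherent sources L_total = L₁ + 10·log₁₀ N, so L₁ = 75.7 − 10·log₁₀(10) = 75.7 − 10.000.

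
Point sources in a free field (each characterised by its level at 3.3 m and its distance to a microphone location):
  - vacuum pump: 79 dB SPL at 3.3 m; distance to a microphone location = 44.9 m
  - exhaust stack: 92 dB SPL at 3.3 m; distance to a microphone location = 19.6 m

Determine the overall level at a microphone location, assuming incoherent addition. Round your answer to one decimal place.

Propagate each source to the receiver with L = L_ref − 20·log₁₀(r/r_ref), then add intensities.
vacuum pump: 79 − 20·log₁₀(44.9/3.3) = 79 − 22.67 = 56.33 dB SPL.
exhaust stack: 92 − 20·log₁₀(19.6/3.3) = 92 − 15.47 = 76.53 dB SPL.
Σ 10^(L/10) = 4.536e+07 → L_total = 10·log₁₀(4.536e+07) = 76.57 dB SPL.

76.6 dB SPL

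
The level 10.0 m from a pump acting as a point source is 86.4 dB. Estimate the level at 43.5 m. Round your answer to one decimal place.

For a point source, L₂ = L₁ − 20·log₁₀(r₂/r₁).
L₂ = 86.4 − 20·log₁₀(43.5/10.0) = 86.4 − 12.770 = 73.63 dB.

73.6 dB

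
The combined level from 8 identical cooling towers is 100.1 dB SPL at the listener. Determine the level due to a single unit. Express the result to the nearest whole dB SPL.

91 dB SPL

Dividing the total intensity by 8 lowers the level by 10·log₁₀ 8 = 9.031 dB: L₁ = 100.1 − 9.031.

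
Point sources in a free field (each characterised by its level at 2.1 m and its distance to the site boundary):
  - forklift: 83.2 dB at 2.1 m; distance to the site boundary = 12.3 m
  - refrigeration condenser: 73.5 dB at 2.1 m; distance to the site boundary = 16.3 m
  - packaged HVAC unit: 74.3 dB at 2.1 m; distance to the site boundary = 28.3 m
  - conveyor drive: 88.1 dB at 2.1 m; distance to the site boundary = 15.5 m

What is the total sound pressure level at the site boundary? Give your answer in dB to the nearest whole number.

Apply inverse-square spreading to bring every level to the receiver, then sum 10^(L/10).
forklift: 83.2 − 20·log₁₀(12.3/2.1) = 83.2 − 15.35 = 67.85 dB.
refrigeration condenser: 73.5 − 20·log₁₀(16.3/2.1) = 73.5 − 17.80 = 55.70 dB.
packaged HVAC unit: 74.3 − 20·log₁₀(28.3/2.1) = 74.3 − 22.59 = 51.71 dB.
conveyor drive: 88.1 − 20·log₁₀(15.5/2.1) = 88.1 − 17.36 = 70.74 dB.
Σ 10^(L/10) = 1.846e+07 → L_total = 10·log₁₀(1.846e+07) = 72.66 dB.

73 dB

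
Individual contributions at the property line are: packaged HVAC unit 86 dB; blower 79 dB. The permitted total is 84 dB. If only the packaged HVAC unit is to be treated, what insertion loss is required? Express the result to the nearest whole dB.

Fixed contribution from the other source: Σ 10^(L/10) = 10^(79/10) = 7.943e+07 (79.00 dB).
The limit corresponds to 10^(84/10) = 2.512e+08; subtracting the fixed part leaves 1.718e+08 for the packaged HVAC unit, i.e. 82.35 dB.
So the packaged HVAC unit must be reduced from 86 to 82.35 dB: IL = 3.65 dB.

4 dB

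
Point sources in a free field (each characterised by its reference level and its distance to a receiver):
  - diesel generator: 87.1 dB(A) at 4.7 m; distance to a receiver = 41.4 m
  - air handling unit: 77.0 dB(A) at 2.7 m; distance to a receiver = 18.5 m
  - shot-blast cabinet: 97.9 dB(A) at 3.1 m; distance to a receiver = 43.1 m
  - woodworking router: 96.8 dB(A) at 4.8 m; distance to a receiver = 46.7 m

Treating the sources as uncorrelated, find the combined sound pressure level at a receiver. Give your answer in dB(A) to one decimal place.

79.5 dB(A)

Propagate each source to the receiver with L = L_ref − 20·log₁₀(r/r_ref), then add intensities.
diesel generator: 87.1 − 20·log₁₀(41.4/4.7) = 87.1 − 18.90 = 68.20 dB(A).
air handling unit: 77.0 − 20·log₁₀(18.5/2.7) = 77.0 − 16.72 = 60.28 dB(A).
shot-blast cabinet: 97.9 − 20·log₁₀(43.1/3.1) = 97.9 − 22.86 = 75.04 dB(A).
woodworking router: 96.8 − 20·log₁₀(46.7/4.8) = 96.8 − 19.76 = 77.04 dB(A).
Σ 10^(L/10) = 9.014e+07 → L_total = 10·log₁₀(9.014e+07) = 79.55 dB(A).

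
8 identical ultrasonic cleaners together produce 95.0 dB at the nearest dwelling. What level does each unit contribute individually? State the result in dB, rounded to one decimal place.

86.0 dB

Dividing the total intensity by 8 lowers the level by 10·log₁₀ 8 = 9.031 dB: L₁ = 95.0 − 9.031.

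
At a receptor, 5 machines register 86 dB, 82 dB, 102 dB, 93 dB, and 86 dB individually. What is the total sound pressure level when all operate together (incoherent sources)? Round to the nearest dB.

For uncorrelated sources the intensities add, so convert each level to linear form, sum, and take 10·log₁₀ of the total.
Σ 10^(L/10) = 10^(86/10) + 10^(82/10) + 10^(102/10) + 10^(93/10) + 10^(86/10) = 1.880e+10.
L_total = 10·log₁₀(1.880e+10) = 102.74 dB.

103 dB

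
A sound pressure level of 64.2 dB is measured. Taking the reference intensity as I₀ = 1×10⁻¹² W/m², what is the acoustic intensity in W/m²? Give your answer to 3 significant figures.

2.63e-06 W/m²

I = I₀·10^(L/10) = 10⁻¹² × 10^(64.2/10) = 10^(-5.580).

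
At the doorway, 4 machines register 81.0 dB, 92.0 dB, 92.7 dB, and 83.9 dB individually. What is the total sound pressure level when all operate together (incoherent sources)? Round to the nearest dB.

For uncorrelated sources the intensities add, so convert each level to linear form, sum, and take 10·log₁₀ of the total.
Σ 10^(L/10) = 10^(81.0/10) + 10^(92.0/10) + 10^(92.7/10) + 10^(83.9/10) = 3.818e+09.
L_total = 10·log₁₀(3.818e+09) = 95.82 dB.

96 dB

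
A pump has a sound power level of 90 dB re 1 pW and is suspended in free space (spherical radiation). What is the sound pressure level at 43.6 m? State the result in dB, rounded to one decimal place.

46.2 dB

The power spreads over a sphere of area 4π·r², so L_p = L_w − 10·log₁₀(4π·r²).
4π·r² = 2.389e+04 m², 10·log₁₀ of that is 43.782 dB.
L_p = 90 − 43.782 = 46.22 dB.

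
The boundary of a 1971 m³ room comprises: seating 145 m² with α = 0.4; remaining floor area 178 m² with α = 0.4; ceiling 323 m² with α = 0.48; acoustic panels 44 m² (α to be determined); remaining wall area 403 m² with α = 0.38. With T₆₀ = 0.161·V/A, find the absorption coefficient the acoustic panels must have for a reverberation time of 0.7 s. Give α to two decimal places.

A = 0.161·V/T₆₀ = 0.161·1971/0.7 = 453.33 m² sabins.
Absorption from the other surfaces = 145·0.4 + 178·0.4 + 323·0.48 + 403·0.38 = 437.38 m², so the acoustic panels must supply 15.95 m² over 44 m².
α = 15.95/44 = 0.363.

0.36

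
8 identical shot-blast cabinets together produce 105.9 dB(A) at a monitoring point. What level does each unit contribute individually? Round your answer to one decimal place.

For N identical incoherent sources L_total = L₁ + 10·log₁₀ N, so L₁ = 105.9 − 10·log₁₀(8) = 105.9 − 9.031.

96.9 dB(A)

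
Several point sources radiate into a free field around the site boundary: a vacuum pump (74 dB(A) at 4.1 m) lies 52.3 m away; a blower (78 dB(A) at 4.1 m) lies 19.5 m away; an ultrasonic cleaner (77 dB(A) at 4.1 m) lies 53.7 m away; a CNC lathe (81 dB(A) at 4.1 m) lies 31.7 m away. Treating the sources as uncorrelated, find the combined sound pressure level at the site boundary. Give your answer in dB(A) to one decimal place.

67.3 dB(A)

First find each source's level at the receiver (point-source: −20·log₁₀(r/r_ref)), then combine on an intensity basis.
vacuum pump: 74 − 20·log₁₀(52.3/4.1) = 74 − 22.11 = 51.89 dB(A).
blower: 78 − 20·log₁₀(19.5/4.1) = 78 − 13.55 = 64.45 dB(A).
ultrasonic cleaner: 77 − 20·log₁₀(53.7/4.1) = 77 − 22.34 = 54.66 dB(A).
CNC lathe: 81 − 20·log₁₀(31.7/4.1) = 81 − 17.77 = 63.23 dB(A).
Σ 10^(L/10) = 5.342e+06 → L_total = 10·log₁₀(5.342e+06) = 67.28 dB(A).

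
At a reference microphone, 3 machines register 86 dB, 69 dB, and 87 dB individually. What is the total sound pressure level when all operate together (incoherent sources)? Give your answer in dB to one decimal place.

For uncorrelated sources the intensities add, so convert each level to linear form, sum, and take 10·log₁₀ of the total.
Σ 10^(L/10) = 10^(86/10) + 10^(69/10) + 10^(87/10) = 9.072e+08.
L_total = 10·log₁₀(9.072e+08) = 89.58 dB.

89.6 dB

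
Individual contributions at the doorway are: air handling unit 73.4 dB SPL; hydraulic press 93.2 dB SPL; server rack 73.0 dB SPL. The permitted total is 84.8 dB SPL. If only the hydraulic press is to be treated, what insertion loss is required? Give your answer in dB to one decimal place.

Fixed contribution from the other sources: Σ 10^(L/10) = 10^(73.4/10) + 10^(73.0/10) = 4.183e+07 (76.21 dB SPL).
To meet 84.8 dB SPL overall, the treated hydraulic press may contribute at most 10^(84.8/10) − 4.183e+07 = 2.602e+08, i.e. 84.15 dB SPL.
Required insertion loss = 93.2 − 84.15 = 9.05 dB.

9.0 dB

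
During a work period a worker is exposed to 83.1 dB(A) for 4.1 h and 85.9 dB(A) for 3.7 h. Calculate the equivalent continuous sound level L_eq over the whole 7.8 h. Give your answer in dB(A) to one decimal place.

84.7 dB(A)

The energy average is taken in the linear domain: L_eq = 10·log₁₀[(Σ tᵢ·10^(Lᵢ/10))/T], T = 7.8 h.
Σ tᵢ·10^(Lᵢ/10) = 4.1·10^(83.1/10) + 3.7·10^(85.9/10) = 2.277e+09.
L_eq = 10·log₁₀(2.277e+09/7.8) = 84.65 dB(A).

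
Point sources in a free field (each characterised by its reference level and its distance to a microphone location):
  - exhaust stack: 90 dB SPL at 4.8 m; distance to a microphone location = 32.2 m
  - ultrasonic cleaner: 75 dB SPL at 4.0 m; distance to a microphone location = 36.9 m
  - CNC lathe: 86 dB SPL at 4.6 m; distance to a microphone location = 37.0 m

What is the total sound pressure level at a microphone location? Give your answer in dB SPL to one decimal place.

74.6 dB SPL

First find each source's level at the receiver (point-source: −20·log₁₀(r/r_ref)), then combine on an intensity basis.
exhaust stack: 90 − 20·log₁₀(32.2/4.8) = 90 − 16.53 = 73.47 dB SPL.
ultrasonic cleaner: 75 − 20·log₁₀(36.9/4.0) = 75 − 19.30 = 55.70 dB SPL.
CNC lathe: 86 − 20·log₁₀(37.0/4.6) = 86 − 18.11 = 67.89 dB SPL.
Σ 10^(L/10) = 2.875e+07 → L_total = 10·log₁₀(2.875e+07) = 74.59 dB SPL.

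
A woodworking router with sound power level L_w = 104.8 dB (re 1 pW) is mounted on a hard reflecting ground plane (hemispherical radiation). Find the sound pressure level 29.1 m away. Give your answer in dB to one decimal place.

L_p = L_w − 10·log₁₀(2π·r²) with r = 29.1 m.
2π·r² = 5321 m², 10·log₁₀ of that is 37.260 dB.
L_p = 104.8 − 37.260 = 67.54 dB.

67.5 dB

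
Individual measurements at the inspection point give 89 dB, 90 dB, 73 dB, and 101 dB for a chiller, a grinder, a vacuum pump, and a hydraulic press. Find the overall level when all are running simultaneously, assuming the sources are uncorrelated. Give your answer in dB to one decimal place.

101.6 dB

For uncorrelated sources the intensities add, so convert each level to linear form, sum, and take 10·log₁₀ of the total.
Σ 10^(L/10) = 10^(89/10) + 10^(90/10) + 10^(73/10) + 10^(101/10) = 1.440e+10.
L_total = 10·log₁₀(1.440e+10) = 101.58 dB.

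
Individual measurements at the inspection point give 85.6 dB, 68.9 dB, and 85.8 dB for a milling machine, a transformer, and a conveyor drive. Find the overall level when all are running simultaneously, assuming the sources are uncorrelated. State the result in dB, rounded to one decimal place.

For uncorrelated sources the intensities add, so convert each level to linear form, sum, and take 10·log₁₀ of the total.
Σ 10^(L/10) = 10^(85.6/10) + 10^(68.9/10) + 10^(85.8/10) = 7.510e+08.
L_total = 10·log₁₀(7.510e+08) = 88.76 dB.

88.8 dB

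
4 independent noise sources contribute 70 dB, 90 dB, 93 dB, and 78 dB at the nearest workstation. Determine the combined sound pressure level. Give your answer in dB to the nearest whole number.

Incoherent sources combine by intensity addition: L_total = 10·log₁₀(Σ 10^(L_i/10)).
Σ 10^(L/10) = 10^(70/10) + 10^(90/10) + 10^(93/10) + 10^(78/10) = 3.068e+09.
L_total = 10·log₁₀(3.068e+09) = 94.87 dB.

95 dB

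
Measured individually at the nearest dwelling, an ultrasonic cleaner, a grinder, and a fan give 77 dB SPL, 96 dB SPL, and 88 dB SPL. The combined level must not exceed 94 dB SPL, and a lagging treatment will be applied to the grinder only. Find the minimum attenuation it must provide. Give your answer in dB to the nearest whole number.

The untreated sources together contribute 10^(77/10) + 10^(88/10) = 6.811e+08, i.e. 88.33 dB SPL.
To meet 94 dB SPL overall, the treated grinder may contribute at most 10^(94/10) − 6.811e+08 = 1.831e+09, i.e. 92.63 dB SPL.
Required insertion loss = 96 − 92.63 = 3.37 dB.

3 dB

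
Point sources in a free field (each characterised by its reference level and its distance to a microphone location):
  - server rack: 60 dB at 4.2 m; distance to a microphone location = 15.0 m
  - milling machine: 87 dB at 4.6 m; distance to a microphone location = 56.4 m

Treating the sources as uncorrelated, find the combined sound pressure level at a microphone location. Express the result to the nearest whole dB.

65 dB

First find each source's level at the receiver (point-source: −20·log₁₀(r/r_ref)), then combine on an intensity basis.
server rack: 60 − 20·log₁₀(15.0/4.2) = 60 − 11.06 = 48.94 dB.
milling machine: 87 − 20·log₁₀(56.4/4.6) = 87 − 21.77 = 65.23 dB.
Σ 10^(L/10) = 3.412e+06 → L_total = 10·log₁₀(3.412e+06) = 65.33 dB.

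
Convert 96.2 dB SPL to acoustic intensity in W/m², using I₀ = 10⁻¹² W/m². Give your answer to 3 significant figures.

I/I₀ = 10^(96.2/10) = 4.169e+09, so I = 4.169e+09 × 10⁻¹² W/m².

0.00417 W/m²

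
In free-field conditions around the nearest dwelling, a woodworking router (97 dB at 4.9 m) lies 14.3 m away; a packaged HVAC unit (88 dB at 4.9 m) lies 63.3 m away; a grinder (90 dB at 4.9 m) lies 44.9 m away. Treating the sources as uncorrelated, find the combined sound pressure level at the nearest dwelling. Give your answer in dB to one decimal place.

87.8 dB

Propagate each source to the receiver with L = L_ref − 20·log₁₀(r/r_ref), then add intensities.
woodworking router: 97 − 20·log₁₀(14.3/4.9) = 97 − 9.30 = 87.70 dB.
packaged HVAC unit: 88 − 20·log₁₀(63.3/4.9) = 88 − 22.22 = 65.78 dB.
grinder: 90 − 20·log₁₀(44.9/4.9) = 90 − 19.24 = 70.76 dB.
Σ 10^(L/10) = 6.042e+08 → L_total = 10·log₁₀(6.042e+08) = 87.81 dB.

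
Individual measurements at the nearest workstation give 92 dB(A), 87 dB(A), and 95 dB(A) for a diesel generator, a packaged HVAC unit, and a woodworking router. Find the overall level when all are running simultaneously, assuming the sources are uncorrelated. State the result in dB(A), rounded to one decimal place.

97.2 dB(A)

Incoherent sources combine by intensity addition: L_total = 10·log₁₀(Σ 10^(L_i/10)).
Σ 10^(L/10) = 10^(92/10) + 10^(87/10) + 10^(95/10) = 5.248e+09.
L_total = 10·log₁₀(5.248e+09) = 97.20 dB(A).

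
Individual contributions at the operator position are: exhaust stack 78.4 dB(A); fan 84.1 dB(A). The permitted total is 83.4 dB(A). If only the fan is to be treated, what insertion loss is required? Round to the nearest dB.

Everything except the fan sums to 10^(78.4/10) = 6.918e+07 in linear terms, 78.40 dB(A).
To meet 83.4 dB(A) overall, the treated fan may contribute at most 10^(83.4/10) − 6.918e+07 = 1.496e+08, i.e. 81.75 dB(A).
Required insertion loss = 84.1 − 81.75 = 2.35 dB.

2 dB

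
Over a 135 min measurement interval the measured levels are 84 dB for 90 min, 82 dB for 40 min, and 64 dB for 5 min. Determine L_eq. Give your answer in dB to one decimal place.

83.3 dB

The energy average is taken in the linear domain: L_eq = 10·log₁₀[(Σ tᵢ·10^(Lᵢ/10))/T], T = 135 min.
Σ tᵢ·10^(Lᵢ/10) = 90·10^(84/10) + 40·10^(82/10) + 5·10^(64/10) = 2.896e+10.
L_eq = 10·log₁₀(2.896e+10/135) = 83.31 dB.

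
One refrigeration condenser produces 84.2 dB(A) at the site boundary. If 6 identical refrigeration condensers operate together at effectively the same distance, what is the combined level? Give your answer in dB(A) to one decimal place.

N identical incoherent sources raise the level by 10·log₁₀ N.
L_total = 84.2 + 10·log₁₀(6) = 84.2 + 7.782 = 91.98 dB(A).

92.0 dB(A)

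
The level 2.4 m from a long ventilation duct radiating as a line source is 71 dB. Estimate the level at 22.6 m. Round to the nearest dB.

Cylindrical spreading from a line source gives a 10·log₁₀(r₂/r₁) drop.
L₂ = 71 − 10·log₁₀(22.6/2.4) = 71 − 9.739 = 61.26 dB.

61 dB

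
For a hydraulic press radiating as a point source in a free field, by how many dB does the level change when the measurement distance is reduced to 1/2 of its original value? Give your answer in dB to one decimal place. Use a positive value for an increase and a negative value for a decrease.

+6.0 dB

With spherical spreading the level changes by −20·log₁₀(r₂/r₁).
ΔL = −20·log₁₀(0.5) = +6.02 dB.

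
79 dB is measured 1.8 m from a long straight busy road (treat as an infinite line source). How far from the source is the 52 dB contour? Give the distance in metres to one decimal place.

For a line source L₁ − L₂ = 10·log₁₀(r₂/r₁), so r₂ = r₁·10^((L₁−L₂)/10).
r₂ = 1.8·10^((79−52)/10) = 1.8·10^(27.0/10) = 902.14 m.

902.1 m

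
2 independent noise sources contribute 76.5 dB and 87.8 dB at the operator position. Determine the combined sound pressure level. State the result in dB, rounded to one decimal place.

Incoherent sources combine by intensity addition: L_total = 10·log₁₀(Σ 10^(L_i/10)).
Σ 10^(L/10) = 10^(76.5/10) + 10^(87.8/10) = 6.472e+08.
L_total = 10·log₁₀(6.472e+08) = 88.11 dB.

88.1 dB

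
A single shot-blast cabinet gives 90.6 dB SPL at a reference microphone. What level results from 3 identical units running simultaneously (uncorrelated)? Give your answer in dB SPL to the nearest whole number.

N identical incoherent sources raise the level by 10·log₁₀ N.
L_total = 90.6 + 10·log₁₀(3) = 90.6 + 4.771 = 95.37 dB SPL.

95 dB SPL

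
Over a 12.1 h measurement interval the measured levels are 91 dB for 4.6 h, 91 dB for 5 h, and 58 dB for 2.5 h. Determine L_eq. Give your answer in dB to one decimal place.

90.0 dB

The energy average is taken in the linear domain: L_eq = 10·log₁₀[(Σ tᵢ·10^(Lᵢ/10))/T], T = 12.1 h.
Σ tᵢ·10^(Lᵢ/10) = 4.6·10^(91/10) + 5·10^(91/10) + 2.5·10^(58/10) = 1.209e+10.
L_eq = 10·log₁₀(1.209e+10/12.1) = 90.00 dB.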